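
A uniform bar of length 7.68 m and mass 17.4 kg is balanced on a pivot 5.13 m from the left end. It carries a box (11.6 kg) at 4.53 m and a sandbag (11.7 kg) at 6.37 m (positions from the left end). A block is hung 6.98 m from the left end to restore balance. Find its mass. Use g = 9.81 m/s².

m ≈ 8.05 kg

Sum moments about the pivot (at 5.13 m from the left end) (the support reaction has zero arm there).
Beam weight: 17.4 × 9.81 = 170.7 N down at 3.84 m → arm 1.29 m, τ = 170.7 × 1.29 = 220.2 N·m counterclockwise.
Box: 11.6 × 9.81 = 113.8 N down at 4.53 m → arm 0.6 m, τ = 113.8 × 0.6 = 68.28 N·m counterclockwise.
Sandbag: 11.7 × 9.81 = 114.8 N down at 6.37 m → arm 1.24 m, τ = 114.8 × 1.24 = 142.4 N·m clockwise.
Net moment of known loads = 146.1 N·m counterclockwise.
An unknown mass m at 6.98 m has arm 1.85 m; its moment is m·g·1.85 clockwise.
For rotational equilibrium, m × 9.81 × 1.85 = 146.1, so m = 146.1 / (9.81 × 1.85) = 8.05 kg.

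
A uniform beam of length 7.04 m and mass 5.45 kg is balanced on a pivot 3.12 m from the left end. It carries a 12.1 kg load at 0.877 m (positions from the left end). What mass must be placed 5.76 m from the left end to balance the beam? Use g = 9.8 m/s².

About the pivot (at 3.12 m from the left end):
Beam weight: 5.45 × 9.8 = 53.41 N down at 3.52 m → arm 0.4 m, τ = 53.41 × 0.4 = 21.36 N·m clockwise.
Load: 12.1 × 9.8 = 118.6 N down at 0.877 m → arm 2.243 m, τ = 118.6 × 2.243 = 266 N·m counterclockwise.
Net moment of known loads = 244.6 N·m counterclockwise.
An unknown mass m at 5.76 m has arm 2.64 m; its moment is m·g·2.64 clockwise.
Στ = 0 ⇒ m × 9.8 × 2.64 = 244.6 ⇒ m = 244.6 / (9.8 × 2.64) = 9.45 kg.

m ≈ 9.45 kg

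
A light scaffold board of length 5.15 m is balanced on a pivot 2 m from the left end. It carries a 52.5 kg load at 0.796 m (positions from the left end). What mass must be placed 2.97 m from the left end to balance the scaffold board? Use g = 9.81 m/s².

m ≈ 65.2 kg

Choose the pivot (at 2 m from the left end) as the axis so the support reaction has zero arm there.
Load: 52.5 × 9.81 = 515 N down at 0.796 m → arm 1.204 m, τ = 515 × 1.204 = 620.1 N·m counterclockwise.
Net moment of known loads = 620.1 N·m counterclockwise.
An unknown mass m at 2.97 m has arm 0.97 m; its moment is m·g·0.97 clockwise.
Setting net torque to zero: m × 9.81 × 0.97 = 620.1 → m = 620.1 / (9.81 × 0.97) = 65.2 kg.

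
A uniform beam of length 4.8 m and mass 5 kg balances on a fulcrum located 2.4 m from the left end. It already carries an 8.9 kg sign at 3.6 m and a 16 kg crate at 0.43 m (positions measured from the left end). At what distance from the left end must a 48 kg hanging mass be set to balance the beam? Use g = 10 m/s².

Taking torques about the fulcrum (at 2.4 m from the left end):
Beam weight: acts at the fulcrum, moment arm 0 → no torque.
Sign: 8.9 × 10 = 89 N down at 3.6 m → arm 1.2 m, τ = 89 × 1.2 = 106.8 N·m clockwise.
Crate: 16 × 10 = 160 N down at 0.43 m → arm 1.97 m, τ = 160 × 1.97 = 315.2 N·m counterclockwise.
Net moment of existing loads = 208.4 N·m counterclockwise.
The hanging mass weighs 48 × 10 = 480 N and must supply an equal clockwise moment, so its lever arm about the fulcrum is 208.4 / 480 = 0.434 m.
That puts it at 2.4 + 0.434 = 2.83 m from the left end.

x ≈ 2.83 m from the left end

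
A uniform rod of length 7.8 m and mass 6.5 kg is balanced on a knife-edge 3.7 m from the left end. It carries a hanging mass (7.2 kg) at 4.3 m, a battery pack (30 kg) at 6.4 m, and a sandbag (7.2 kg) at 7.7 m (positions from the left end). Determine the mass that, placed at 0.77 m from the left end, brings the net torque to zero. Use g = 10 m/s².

m ≈ 39.4 kg

Taking torques about the knife-edge (at 3.7 m from the left end):
Beam weight: 6.5 × 10 = 65 N down at 3.9 m → arm 0.2 m, τ = 65 × 0.2 = 13 N·m clockwise.
Hanging mass: 7.2 × 10 = 72 N down at 4.3 m → arm 0.6 m, τ = 72 × 0.6 = 43.2 N·m clockwise.
Battery pack: 30 × 10 = 300 N down at 6.4 m → arm 2.7 m, τ = 300 × 2.7 = 810 N·m clockwise.
Sandbag: 7.2 × 10 = 72 N down at 7.7 m → arm 4 m, τ = 72 × 4 = 288 N·m clockwise.
Net moment of known loads = 1154 N·m clockwise.
An unknown mass m at 0.77 m has arm 2.93 m; its moment is m·g·2.93 counterclockwise.
For rotational equilibrium, m × 10 × 2.93 = 1154, so m = 1154 / (10 × 2.93) = 39.4 kg.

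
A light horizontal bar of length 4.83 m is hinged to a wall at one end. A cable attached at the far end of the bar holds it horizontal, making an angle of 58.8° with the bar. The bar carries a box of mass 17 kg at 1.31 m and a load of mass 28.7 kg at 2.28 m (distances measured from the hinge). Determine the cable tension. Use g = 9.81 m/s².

Sum moments about the hinge (the unknown hinge reaction has zero arm there).
Box: 17 × 9.81 = 166.8 N down at 1.31 m → arm 1.31 m, τ = 166.8 × 1.31 = 218.5 N·m clockwise.
Load: 28.7 × 9.81 = 281.5 N down at 2.28 m → arm 2.28 m, τ = 281.5 × 2.28 = 641.8 N·m clockwise.
Total clockwise load moment = 860.3 N·m.
The cable tension T acts at 4.83 m; only its component perpendicular to the bar, T sinθ, produces torque. sin 58.8° = 0.8554.
Balancing moments: T × 4.83 × 0.8554 = 860.3, giving T = 860.3 / 4.132 = 208 N.

T ≈ 208 N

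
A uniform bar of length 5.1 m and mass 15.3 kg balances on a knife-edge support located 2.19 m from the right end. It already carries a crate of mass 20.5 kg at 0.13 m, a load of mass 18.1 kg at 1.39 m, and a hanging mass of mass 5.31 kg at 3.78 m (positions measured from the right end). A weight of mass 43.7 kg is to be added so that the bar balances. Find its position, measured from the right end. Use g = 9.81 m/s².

About the knife-edge support (at 2.19 m from the right end):
Beam weight: 15.3 × 9.81 = 150.1 N down at 2.55 m → arm 0.36 m, τ = 150.1 × 0.36 = 54.04 N·m counterclockwise.
Crate: 20.5 × 9.81 = 201.1 N down at 0.13 m → arm 2.06 m, τ = 201.1 × 2.06 = 414.3 N·m clockwise.
Load: 18.1 × 9.81 = 177.6 N down at 1.39 m → arm 0.8 m, τ = 177.6 × 0.8 = 142.1 N·m clockwise.
Hanging mass: 5.31 × 9.81 = 52.09 N down at 3.78 m → arm 1.59 m, τ = 52.09 × 1.59 = 82.82 N·m counterclockwise.
Net moment of existing loads = 419.5 N·m clockwise.
The weight weighs 43.7 × 9.81 = 428.7 N and must supply an equal counterclockwise moment, so its lever arm about the knife-edge support is 419.5 / 428.7 = 0.979 m.
That puts it at 2.19 + 0.979 = 3.17 m from the right end.

x ≈ 3.17 m from the right end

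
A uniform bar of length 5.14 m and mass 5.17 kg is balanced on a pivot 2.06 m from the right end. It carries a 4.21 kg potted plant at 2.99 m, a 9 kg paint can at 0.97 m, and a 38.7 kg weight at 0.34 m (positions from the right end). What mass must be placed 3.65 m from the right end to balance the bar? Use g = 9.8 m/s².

m ≈ 43.9 kg

Choose the pivot (at 2.06 m from the right end) as the axis so the support reaction has zero arm there.
Beam weight: 5.17 × 9.8 = 50.67 N down at 2.57 m → arm 0.51 m, τ = 50.67 × 0.51 = 25.84 N·m counterclockwise.
Potted plant: 4.21 × 9.8 = 41.26 N down at 2.99 m → arm 0.93 m, τ = 41.26 × 0.93 = 38.37 N·m counterclockwise.
Paint can: 9 × 9.8 = 88.2 N down at 0.97 m → arm 1.09 m, τ = 88.2 × 1.09 = 96.14 N·m clockwise.
Weight: 38.7 × 9.8 = 379.3 N down at 0.34 m → arm 1.72 m, τ = 379.3 × 1.72 = 652.4 N·m clockwise.
Net moment of known loads = 684.3 N·m clockwise.
An unknown mass m at 3.65 m has arm 1.59 m; its moment is m·g·1.59 counterclockwise.
Στ = 0 ⇒ m × 9.8 × 1.59 = 684.3 ⇒ m = 684.3 / (9.8 × 1.59) = 43.9 kg.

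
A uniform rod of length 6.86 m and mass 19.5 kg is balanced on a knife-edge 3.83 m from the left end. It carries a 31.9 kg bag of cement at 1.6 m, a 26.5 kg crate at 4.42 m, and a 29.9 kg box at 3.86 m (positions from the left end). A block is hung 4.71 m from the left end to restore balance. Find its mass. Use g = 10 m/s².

m ≈ 70.9 kg

Take moments about the knife-edge (at 3.83 m from the left end).
Beam weight: 19.5 × 10 = 195 N down at 3.43 m → arm 0.4 m, τ = 195 × 0.4 = 78 N·m counterclockwise.
Bag of cement: 31.9 × 10 = 319 N down at 1.6 m → arm 2.23 m, τ = 319 × 2.23 = 711.4 N·m counterclockwise.
Crate: 26.5 × 10 = 265 N down at 4.42 m → arm 0.59 m, τ = 265 × 0.59 = 156.3 N·m clockwise.
Box: 29.9 × 10 = 299 N down at 3.86 m → arm 0.03 m, τ = 299 × 0.03 = 8.97 N·m clockwise.
Net moment of known loads = 624.1 N·m counterclockwise.
An unknown mass m at 4.71 m has arm 0.88 m; its moment is m·g·0.88 clockwise.
Στ = 0 ⇒ m × 10 × 0.88 = 624.1 ⇒ m = 624.1 / (10 × 0.88) = 70.9 kg.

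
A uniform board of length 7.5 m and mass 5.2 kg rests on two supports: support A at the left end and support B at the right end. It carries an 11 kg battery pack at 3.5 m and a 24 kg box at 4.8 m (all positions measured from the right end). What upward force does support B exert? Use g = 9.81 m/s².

R_B ≈ 168 N

Sum moments about support A (its reaction then has zero moment arm).
Beam weight: 5.2 × 9.81 = 51.01 N down at 3.75 m → arm 3.75 m, τ = 51.01 × 3.75 = 191.3 N·m clockwise.
Battery pack: 11 × 9.81 = 107.9 N down at 3.5 m → arm 4 m, τ = 107.9 × 4 = 431.6 N·m clockwise.
Box: 24 × 9.81 = 235.4 N down at 4.8 m → arm 2.7 m, τ = 235.4 × 2.7 = 635.6 N·m clockwise.
Net load moment about support A = 1258 N·m clockwise.
Reaction R at support B is upward at 0 m, arm 7.5 m → moment R × 7.5 counterclockwise.
Setting net torque to zero: R × 7.5 = 1258 → R = 168 N.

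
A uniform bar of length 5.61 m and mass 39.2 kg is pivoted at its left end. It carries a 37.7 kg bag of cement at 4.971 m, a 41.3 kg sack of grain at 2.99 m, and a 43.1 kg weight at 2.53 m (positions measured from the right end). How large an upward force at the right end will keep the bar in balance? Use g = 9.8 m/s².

About the left end:
Beam weight: 39.2 × 9.8 = 384.2 N down at 2.805 m → arm 2.805 m, τ = 384.2 × 2.805 = 1078 N·m clockwise.
Bag of cement: 37.7 × 9.8 = 369.5 N down at 4.971 m → arm 0.639 m, τ = 369.5 × 0.639 = 236.1 N·m clockwise.
Sack of grain: 41.3 × 9.8 = 404.7 N down at 2.99 m → arm 2.62 m, τ = 404.7 × 2.62 = 1060 N·m clockwise.
Weight: 43.1 × 9.8 = 422.4 N down at 2.53 m → arm 3.08 m, τ = 422.4 × 3.08 = 1301 N·m clockwise.
Net moment of the loads = 3675 N·m clockwise.
The upward force F acts at the right end, arm 5.61 m, giving F × 5.61 counterclockwise.
Setting net torque to zero: F × 5.61 = 3675 → F = 3675 / 5.61 = 655 N.

F ≈ 655 N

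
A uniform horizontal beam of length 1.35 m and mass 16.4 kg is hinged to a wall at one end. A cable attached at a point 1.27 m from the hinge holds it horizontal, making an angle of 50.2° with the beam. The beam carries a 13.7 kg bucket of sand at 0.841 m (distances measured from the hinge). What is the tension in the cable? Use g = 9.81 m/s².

Choose the hinge as the axis so the unknown hinge reaction has zero arm there.
Beam weight: 16.4 × 9.81 = 160.9 N down at 0.675 m → arm 0.675 m, τ = 160.9 × 0.675 = 108.6 N·m clockwise.
Bucket of sand: 13.7 × 9.81 = 134.4 N down at 0.841 m → arm 0.841 m, τ = 134.4 × 0.841 = 113 N·m clockwise.
Total clockwise load moment = 221.6 N·m.
The cable tension T acts at 1.27 m; only its component perpendicular to the beam, T sinθ, produces torque. sin 50.2° = 0.7683.
Balancing moments: T × 1.27 × 0.7683 = 221.6, giving T = 221.6 / 0.9757 = 227 N.

T ≈ 227 N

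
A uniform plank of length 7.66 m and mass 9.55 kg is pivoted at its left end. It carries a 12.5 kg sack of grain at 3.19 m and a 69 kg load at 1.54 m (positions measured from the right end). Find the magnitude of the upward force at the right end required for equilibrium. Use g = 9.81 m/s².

F ≈ 659 N

Take moments about the left end.
Beam weight: 9.55 × 9.81 = 93.69 N down at 3.83 m → arm 3.83 m, τ = 93.69 × 3.83 = 358.8 N·m clockwise.
Sack of grain: 12.5 × 9.81 = 122.6 N down at 3.19 m → arm 4.47 m, τ = 122.6 × 4.47 = 548 N·m clockwise.
Load: 69 × 9.81 = 676.9 N down at 1.54 m → arm 6.12 m, τ = 676.9 × 6.12 = 4143 N·m clockwise.
Net moment of the loads = 5050 N·m clockwise.
The upward force F acts at the right end, arm 7.66 m, giving F × 7.66 counterclockwise.
For rotational equilibrium, F × 7.66 = 5050, so F = 5050 / 7.66 = 659 N.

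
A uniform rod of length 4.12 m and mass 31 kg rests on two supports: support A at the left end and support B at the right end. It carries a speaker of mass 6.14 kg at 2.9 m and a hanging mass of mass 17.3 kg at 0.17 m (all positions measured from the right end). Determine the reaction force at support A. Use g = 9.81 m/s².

Taking torques about support B:
Beam weight: 31 × 9.81 = 304.1 N down at 2.06 m → arm 2.06 m, τ = 304.1 × 2.06 = 626.4 N·m counterclockwise.
Speaker: 6.14 × 9.81 = 60.23 N down at 2.9 m → arm 2.9 m, τ = 60.23 × 2.9 = 174.7 N·m counterclockwise.
Hanging mass: 17.3 × 9.81 = 169.7 N down at 0.17 m → arm 0.17 m, τ = 169.7 × 0.17 = 28.85 N·m counterclockwise.
Net load moment about support B = 829.9 N·m counterclockwise.
Reaction R at support A is upward at 4.12 m, arm 4.12 m → moment R × 4.12 clockwise.
Setting net torque to zero: R × 4.12 = 829.9 → R = 201 N.

R_A ≈ 201 N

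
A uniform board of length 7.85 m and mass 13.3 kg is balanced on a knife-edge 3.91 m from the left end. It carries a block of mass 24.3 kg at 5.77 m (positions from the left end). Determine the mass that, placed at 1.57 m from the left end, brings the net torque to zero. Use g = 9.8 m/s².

m ≈ 19.4 kg

Sum moments about the knife-edge (at 3.91 m from the left end) (the support reaction has zero arm there).
Beam weight: 13.3 × 9.8 = 130.3 N down at 3.925 m → arm 0.015 m, τ = 130.3 × 0.015 = 1.955 N·m clockwise.
Block: 24.3 × 9.8 = 238.1 N down at 5.77 m → arm 1.86 m, τ = 238.1 × 1.86 = 442.9 N·m clockwise.
Net moment of known loads = 444.9 N·m clockwise.
An unknown mass m at 1.57 m has arm 2.34 m; its moment is m·g·2.34 counterclockwise.
Setting net torque to zero: m × 9.8 × 2.34 = 444.9 → m = 444.9 / (9.8 × 2.34) = 19.4 kg.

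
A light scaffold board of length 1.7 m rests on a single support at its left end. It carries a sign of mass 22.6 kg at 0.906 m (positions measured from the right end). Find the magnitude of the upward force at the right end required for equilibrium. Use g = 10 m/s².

F ≈ 106 N

About the left end:
Sign: 22.6 × 10 = 226 N down at 0.906 m → arm 0.794 m, τ = 226 × 0.794 = 179.4 N·m clockwise.
Net moment of the loads = 179.4 N·m clockwise.
The upward force F acts at the right end, arm 1.7 m, giving F × 1.7 counterclockwise.
Balancing moments: F × 1.7 = 179.4, giving F = 179.4 / 1.7 = 106 N.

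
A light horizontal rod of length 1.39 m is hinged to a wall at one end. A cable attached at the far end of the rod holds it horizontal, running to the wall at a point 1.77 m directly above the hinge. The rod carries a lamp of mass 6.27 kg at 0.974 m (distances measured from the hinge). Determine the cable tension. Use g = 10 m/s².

Sum moments about the hinge (the unknown hinge reaction has zero arm there).
Lamp: 6.27 × 10 = 62.7 N down at 0.974 m → arm 0.974 m, τ = 62.7 × 0.974 = 61.07 N·m clockwise.
Total clockwise load moment = 61.07 N·m.
The cable tension T acts at 1.39 m; only its component perpendicular to the rod, T sinθ, produces torque. sinθ = h/√(h²+d²) = 1.77/√(1.77²+1.39²) = 0.7865.
Balancing moments: T × 1.39 × 0.7865 = 61.07, giving T = 61.07 / 1.093 = 55.9 N.

T ≈ 55.9 N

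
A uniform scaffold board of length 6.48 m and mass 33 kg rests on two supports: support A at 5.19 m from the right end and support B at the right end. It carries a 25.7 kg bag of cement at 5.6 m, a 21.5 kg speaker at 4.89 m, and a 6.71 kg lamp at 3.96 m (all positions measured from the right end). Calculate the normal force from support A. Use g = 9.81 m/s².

Taking torques about support B:
Beam weight: 33 × 9.81 = 323.7 N down at 3.24 m → arm 3.24 m, τ = 323.7 × 3.24 = 1049 N·m counterclockwise.
Bag of cement: 25.7 × 9.81 = 252.1 N down at 5.6 m → arm 5.6 m, τ = 252.1 × 5.6 = 1412 N·m counterclockwise.
Speaker: 21.5 × 9.81 = 210.9 N down at 4.89 m → arm 4.89 m, τ = 210.9 × 4.89 = 1031 N·m counterclockwise.
Lamp: 6.71 × 9.81 = 65.83 N down at 3.96 m → arm 3.96 m, τ = 65.83 × 3.96 = 260.7 N·m counterclockwise.
Net load moment about support B = 3753 N·m counterclockwise.
Reaction R at support A is upward at 5.19 m, arm 5.19 m → moment R × 5.19 clockwise.
Balancing moments: R × 5.19 = 3753, giving R = 723 N.

R_A ≈ 723 N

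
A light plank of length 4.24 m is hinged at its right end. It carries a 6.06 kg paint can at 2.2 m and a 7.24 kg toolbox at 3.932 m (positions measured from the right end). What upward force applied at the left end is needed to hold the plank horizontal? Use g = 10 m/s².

Choose the right end as the axis so the unknown pivot reaction has zero arm there.
Paint can: 6.06 × 10 = 60.6 N down at 2.2 m → arm 2.2 m, τ = 60.6 × 2.2 = 133.3 N·m counterclockwise.
Toolbox: 7.24 × 10 = 72.4 N down at 3.932 m → arm 3.932 m, τ = 72.4 × 3.932 = 284.7 N·m counterclockwise.
Net moment of the loads = 418 N·m counterclockwise.
The upward force F acts at the left end, arm 4.24 m, giving F × 4.24 clockwise.
Balancing moments: F × 4.24 = 418, giving F = 418 / 4.24 = 98.6 N.

F ≈ 98.6 N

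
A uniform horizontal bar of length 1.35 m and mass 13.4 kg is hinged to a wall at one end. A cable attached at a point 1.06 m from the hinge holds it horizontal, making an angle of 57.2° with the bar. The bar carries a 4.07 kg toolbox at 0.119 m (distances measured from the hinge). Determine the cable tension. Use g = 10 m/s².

T ≈ 107 N

Choose the hinge as the axis so the unknown hinge reaction has zero arm there.
Beam weight: 13.4 × 10 = 134 N down at 0.675 m → arm 0.675 m, τ = 134 × 0.675 = 90.45 N·m clockwise.
Toolbox: 4.07 × 10 = 40.7 N down at 0.119 m → arm 0.119 m, τ = 40.7 × 0.119 = 4.843 N·m clockwise.
Total clockwise load moment = 95.29 N·m.
The cable tension T acts at 1.06 m; only its component perpendicular to the bar, T sinθ, produces torque. sin 57.2° = 0.8406.
Στ = 0 ⇒ T × 1.06 × 0.8406 = 95.29 ⇒ T = 95.29 / 0.891 = 107 N.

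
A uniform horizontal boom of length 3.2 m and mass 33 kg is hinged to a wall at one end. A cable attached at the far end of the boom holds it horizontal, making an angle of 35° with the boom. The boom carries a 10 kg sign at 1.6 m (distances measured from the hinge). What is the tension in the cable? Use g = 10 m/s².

About the hinge:
Beam weight: 33 × 10 = 330 N down at 1.6 m → arm 1.6 m, τ = 330 × 1.6 = 528 N·m clockwise.
Sign: 10 × 10 = 100 N down at 1.6 m → arm 1.6 m, τ = 100 × 1.6 = 160 N·m clockwise.
Total clockwise load moment = 688 N·m.
The cable tension T acts at 3.2 m; only its component perpendicular to the boom, T sinθ, produces torque. sin 35° = 0.5736.
Balancing moments: T × 3.2 × 0.5736 = 688, giving T = 688 / 1.836 = 375 N.

T ≈ 375 N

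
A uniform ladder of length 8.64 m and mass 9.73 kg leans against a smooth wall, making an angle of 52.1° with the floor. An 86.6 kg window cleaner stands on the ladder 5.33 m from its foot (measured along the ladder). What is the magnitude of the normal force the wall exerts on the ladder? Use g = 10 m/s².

N_wall ≈ 454 N

About the foot of the ladder:
Ladder weight 9.73×10 = 97.3 N acts at 4.32 m along the ladder; its horizontal arm is 4.32·cos52.1° = 2.654 m → τ = 258.2 N·m clockwise.
Window cleaner: 86.6×10 = 866 N at 5.33 m → arm 3.274 m → τ = 2835 N·m clockwise.
Wall normal N acts horizontally at the top; its moment arm is the height L sinθ = 8.64·sin52.1° = 6.818 m, counterclockwise.
Setting net torque to zero: N × 6.818 = 3093 → N = 454 N.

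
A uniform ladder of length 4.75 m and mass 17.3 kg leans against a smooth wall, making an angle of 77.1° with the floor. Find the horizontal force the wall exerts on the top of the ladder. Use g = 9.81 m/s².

Choose the foot of the ladder as the axis so the floor normal and friction both act there and drop out.
Ladder weight 17.3×9.81 = 169.7 N acts at 2.375 m along the ladder; its horizontal arm is 2.375·cos77.1° = 0.5302 m → τ = 89.97 N·m clockwise.
Wall normal N acts horizontally at the top; its moment arm is the height L sinθ = 4.75·sin77.1° = 4.63 m, counterclockwise.
Setting net torque to zero: N × 4.63 = 89.97 → N = 19.4 N.

N_wall ≈ 19.4 N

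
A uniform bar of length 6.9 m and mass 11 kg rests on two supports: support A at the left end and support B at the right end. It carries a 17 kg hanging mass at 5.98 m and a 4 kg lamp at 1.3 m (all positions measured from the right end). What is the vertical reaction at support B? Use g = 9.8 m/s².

R_B ≈ 108 N

Sum moments about support A (its reaction then has zero moment arm).
Beam weight: 11 × 9.8 = 107.8 N down at 3.45 m → arm 3.45 m, τ = 107.8 × 3.45 = 371.9 N·m clockwise.
Hanging mass: 17 × 9.8 = 166.6 N down at 5.98 m → arm 0.92 m, τ = 166.6 × 0.92 = 153.3 N·m clockwise.
Lamp: 4 × 9.8 = 39.2 N down at 1.3 m → arm 5.6 m, τ = 39.2 × 5.6 = 219.5 N·m clockwise.
Net load moment about support A = 744.7 N·m clockwise.
Reaction R at support B is upward at 0 m, arm 6.9 m → moment R × 6.9 counterclockwise.
Balancing moments: R × 6.9 = 744.7, giving R = 108 N.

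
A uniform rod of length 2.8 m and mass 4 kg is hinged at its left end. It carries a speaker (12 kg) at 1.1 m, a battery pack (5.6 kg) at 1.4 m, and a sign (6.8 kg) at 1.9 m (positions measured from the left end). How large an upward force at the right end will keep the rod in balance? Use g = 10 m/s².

F ≈ 141 N

Taking torques about the left end:
Beam weight: 4 × 10 = 40 N down at 1.4 m → arm 1.4 m, τ = 40 × 1.4 = 56 N·m clockwise.
Speaker: 12 × 10 = 120 N down at 1.1 m → arm 1.1 m, τ = 120 × 1.1 = 132 N·m clockwise.
Battery pack: 5.6 × 10 = 56 N down at 1.4 m → arm 1.4 m, τ = 56 × 1.4 = 78.4 N·m clockwise.
Sign: 6.8 × 10 = 68 N down at 1.9 m → arm 1.9 m, τ = 68 × 1.9 = 129.2 N·m clockwise.
Net moment of the loads = 395.6 N·m clockwise.
The upward force F acts at the right end, arm 2.8 m, giving F × 2.8 counterclockwise.
Balancing moments: F × 2.8 = 395.6, giving F = 395.6 / 2.8 = 141 N.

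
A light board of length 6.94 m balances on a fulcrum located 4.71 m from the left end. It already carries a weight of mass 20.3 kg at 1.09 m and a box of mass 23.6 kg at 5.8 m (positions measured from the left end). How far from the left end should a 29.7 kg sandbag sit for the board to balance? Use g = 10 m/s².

x ≈ 6.32 m from the left end

Taking torques about the fulcrum (at 4.71 m from the left end):
Weight: 20.3 × 10 = 203 N down at 1.09 m → arm 3.62 m, τ = 203 × 3.62 = 734.9 N·m counterclockwise.
Box: 23.6 × 10 = 236 N down at 5.8 m → arm 1.09 m, τ = 236 × 1.09 = 257.2 N·m clockwise.
Net moment of existing loads = 477.7 N·m counterclockwise.
The sandbag weighs 29.7 × 10 = 297 N and must supply an equal clockwise moment, so its lever arm about the fulcrum is 477.7 / 297 = 1.61 m.
That puts it at 4.71 + 1.61 = 6.32 m from the left end.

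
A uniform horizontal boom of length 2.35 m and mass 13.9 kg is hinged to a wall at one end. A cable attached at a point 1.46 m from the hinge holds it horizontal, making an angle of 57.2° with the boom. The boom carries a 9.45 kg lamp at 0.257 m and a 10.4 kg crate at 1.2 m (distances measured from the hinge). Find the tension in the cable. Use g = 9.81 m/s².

Choose the hinge as the axis so the unknown hinge reaction has zero arm there.
Beam weight: 13.9 × 9.81 = 136.4 N down at 1.175 m → arm 1.175 m, τ = 136.4 × 1.175 = 160.3 N·m clockwise.
Lamp: 9.45 × 9.81 = 92.7 N down at 0.257 m → arm 0.257 m, τ = 92.7 × 0.257 = 23.82 N·m clockwise.
Crate: 10.4 × 9.81 = 102 N down at 1.2 m → arm 1.2 m, τ = 102 × 1.2 = 122.4 N·m clockwise.
Total clockwise load moment = 306.5 N·m.
The cable tension T acts at 1.46 m; only its component perpendicular to the boom, T sinθ, produces torque. sin 57.2° = 0.8406.
Balancing moments: T × 1.46 × 0.8406 = 306.5, giving T = 306.5 / 1.227 = 250 N.

T ≈ 250 N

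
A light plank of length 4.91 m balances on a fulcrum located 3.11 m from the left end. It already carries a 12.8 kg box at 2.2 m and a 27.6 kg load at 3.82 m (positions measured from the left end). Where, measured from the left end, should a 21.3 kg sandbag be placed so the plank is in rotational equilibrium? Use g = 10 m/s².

x ≈ 2.74 m from the left end

Sum moments about the fulcrum (at 3.11 m from the left end) (the support reaction has zero arm there).
Box: 12.8 × 10 = 128 N down at 2.2 m → arm 0.91 m, τ = 128 × 0.91 = 116.5 N·m counterclockwise.
Load: 27.6 × 10 = 276 N down at 3.82 m → arm 0.71 m, τ = 276 × 0.71 = 196 N·m clockwise.
Net moment of existing loads = 79.5 N·m clockwise.
The sandbag weighs 21.3 × 10 = 213 N and must supply an equal counterclockwise moment, so its lever arm about the fulcrum is 79.5 / 213 = 0.373 m.
That puts it at 3.11 − 0.373 = 2.74 m from the left end.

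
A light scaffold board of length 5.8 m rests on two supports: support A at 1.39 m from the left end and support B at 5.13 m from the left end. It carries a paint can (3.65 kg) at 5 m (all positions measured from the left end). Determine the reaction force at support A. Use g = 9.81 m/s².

Choose support B as the axis so its reaction then has zero moment arm.
Paint can: 3.65 × 9.81 = 35.81 N down at 5 m → arm 0.13 m, τ = 35.81 × 0.13 = 4.655 N·m counterclockwise.
Net load moment about support B = 4.655 N·m counterclockwise.
Reaction R at support A is upward at 1.39 m, arm 3.74 m → moment R × 3.74 clockwise.
Balancing moments: R × 3.74 = 4.655, giving R = 1.24 N.

R_A ≈ 1.24 N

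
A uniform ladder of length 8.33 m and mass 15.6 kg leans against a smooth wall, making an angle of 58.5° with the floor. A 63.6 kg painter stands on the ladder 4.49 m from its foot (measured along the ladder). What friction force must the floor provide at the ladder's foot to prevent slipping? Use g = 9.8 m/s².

f ≈ 253 N

Taking torques about the foot of the ladder:
Ladder weight 15.6×9.8 = 152.9 N acts at 4.165 m along the ladder; its horizontal arm is 4.165·cos58.5° = 2.176 m → τ = 332.7 N·m clockwise.
Painter: 63.6×9.8 = 623.3 N at 4.49 m → arm 2.346 m → τ = 1462 N·m clockwise.
Wall normal N acts horizontally at the top; its moment arm is the height L sinθ = 8.33·sin58.5° = 7.102 m, counterclockwise.
Στ = 0 ⇒ N × 7.102 = 1795 ⇒ N = 253 N.
ΣFx = 0: friction at the foot balances the wall's push, so f = N_wall = 253 N.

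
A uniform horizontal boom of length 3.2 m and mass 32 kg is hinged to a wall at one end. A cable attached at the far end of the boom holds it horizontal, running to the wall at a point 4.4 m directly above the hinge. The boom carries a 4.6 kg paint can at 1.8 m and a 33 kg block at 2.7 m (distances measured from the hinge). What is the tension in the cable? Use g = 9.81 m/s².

Take moments about the hinge.
Beam weight: 32 × 9.81 = 313.9 N down at 1.6 m → arm 1.6 m, τ = 313.9 × 1.6 = 502.2 N·m clockwise.
Paint can: 4.6 × 9.81 = 45.13 N down at 1.8 m → arm 1.8 m, τ = 45.13 × 1.8 = 81.23 N·m clockwise.
Block: 33 × 9.81 = 323.7 N down at 2.7 m → arm 2.7 m, τ = 323.7 × 2.7 = 874 N·m clockwise.
Total clockwise load moment = 1457 N·m.
The cable tension T acts at 3.2 m; only its component perpendicular to the boom, T sinθ, produces torque. sinθ = h/√(h²+d²) = 4.4/√(4.4²+3.2²) = 0.8087.
Balancing moments: T × 3.2 × 0.8087 = 1457, giving T = 1457 / 2.588 = 563 N.

T ≈ 563 N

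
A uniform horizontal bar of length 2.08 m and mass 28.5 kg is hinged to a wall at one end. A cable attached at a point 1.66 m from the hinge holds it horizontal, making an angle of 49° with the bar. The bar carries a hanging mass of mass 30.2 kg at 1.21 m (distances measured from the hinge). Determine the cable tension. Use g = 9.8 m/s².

T ≈ 518 N

Take moments about the hinge.
Beam weight: 28.5 × 9.8 = 279.3 N down at 1.04 m → arm 1.04 m, τ = 279.3 × 1.04 = 290.5 N·m clockwise.
Hanging mass: 30.2 × 9.8 = 296 N down at 1.21 m → arm 1.21 m, τ = 296 × 1.21 = 358.2 N·m clockwise.
Total clockwise load moment = 648.7 N·m.
The cable tension T acts at 1.66 m; only its component perpendicular to the bar, T sinθ, produces torque. sin 49° = 0.7547.
Balancing moments: T × 1.66 × 0.7547 = 648.7, giving T = 648.7 / 1.253 = 518 N.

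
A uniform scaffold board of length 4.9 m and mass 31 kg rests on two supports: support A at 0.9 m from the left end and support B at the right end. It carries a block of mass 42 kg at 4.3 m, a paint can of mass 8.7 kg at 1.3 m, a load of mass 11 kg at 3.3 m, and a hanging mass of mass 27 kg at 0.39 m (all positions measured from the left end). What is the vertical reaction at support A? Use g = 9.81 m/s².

R_A ≈ 667 N

Take moments about support B.
Beam weight: 31 × 9.81 = 304.1 N down at 2.45 m → arm 2.45 m, τ = 304.1 × 2.45 = 745 N·m counterclockwise.
Block: 42 × 9.81 = 412 N down at 4.3 m → arm 0.6 m, τ = 412 × 0.6 = 247.2 N·m counterclockwise.
Paint can: 8.7 × 9.81 = 85.35 N down at 1.3 m → arm 3.6 m, τ = 85.35 × 3.6 = 307.3 N·m counterclockwise.
Load: 11 × 9.81 = 107.9 N down at 3.3 m → arm 1.6 m, τ = 107.9 × 1.6 = 172.6 N·m counterclockwise.
Hanging mass: 27 × 9.81 = 264.9 N down at 0.39 m → arm 4.51 m, τ = 264.9 × 4.51 = 1195 N·m counterclockwise.
Net load moment about support B = 2667 N·m counterclockwise.
Reaction R at support A is upward at 0.9 m, arm 4 m → moment R × 4 clockwise.
For rotational equilibrium, R × 4 = 2667, so R = 667 N.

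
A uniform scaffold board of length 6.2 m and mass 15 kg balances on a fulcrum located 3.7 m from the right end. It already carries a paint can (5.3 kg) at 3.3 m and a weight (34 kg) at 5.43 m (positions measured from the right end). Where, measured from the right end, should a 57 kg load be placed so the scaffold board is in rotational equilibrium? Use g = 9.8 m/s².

Sum moments about the fulcrum (at 3.7 m from the right end) (the support reaction has zero arm there).
Beam weight: 15 × 9.8 = 147 N down at 3.1 m → arm 0.6 m, τ = 147 × 0.6 = 88.2 N·m clockwise.
Paint can: 5.3 × 9.8 = 51.94 N down at 3.3 m → arm 0.4 m, τ = 51.94 × 0.4 = 20.78 N·m clockwise.
Weight: 34 × 9.8 = 333.2 N down at 5.43 m → arm 1.73 m, τ = 333.2 × 1.73 = 576.4 N·m counterclockwise.
Net moment of existing loads = 467.4 N·m counterclockwise.
The load weighs 57 × 9.8 = 558.6 N and must supply an equal clockwise moment, so its lever arm about the fulcrum is 467.4 / 558.6 = 0.837 m.
That puts it at 3.7 − 0.837 = 2.86 m from the right end.

x ≈ 2.86 m from the right end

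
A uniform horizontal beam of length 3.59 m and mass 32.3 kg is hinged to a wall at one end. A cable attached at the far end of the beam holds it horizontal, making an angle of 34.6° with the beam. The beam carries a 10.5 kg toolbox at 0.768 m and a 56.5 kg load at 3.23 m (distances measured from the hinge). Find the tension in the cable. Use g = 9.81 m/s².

Choose the hinge as the axis so the unknown hinge reaction has zero arm there.
Beam weight: 32.3 × 9.81 = 316.9 N down at 1.795 m → arm 1.795 m, τ = 316.9 × 1.795 = 568.8 N·m clockwise.
Toolbox: 10.5 × 9.81 = 103 N down at 0.768 m → arm 0.768 m, τ = 103 × 0.768 = 79.1 N·m clockwise.
Load: 56.5 × 9.81 = 554.3 N down at 3.23 m → arm 3.23 m, τ = 554.3 × 3.23 = 1790 N·m clockwise.
Total clockwise load moment = 2438 N·m.
The cable tension T acts at 3.59 m; only its component perpendicular to the beam, T sinθ, produces torque. sin 34.6° = 0.5678.
For rotational equilibrium, T × 3.59 × 0.5678 = 2438, so T = 2438 / 2.038 = 1200 N.

T ≈ 1200 N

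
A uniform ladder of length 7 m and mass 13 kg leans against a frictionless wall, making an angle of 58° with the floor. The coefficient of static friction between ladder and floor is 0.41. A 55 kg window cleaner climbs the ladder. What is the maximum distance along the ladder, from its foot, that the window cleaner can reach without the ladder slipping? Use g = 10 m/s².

Sum moments about the foot of the ladder (the floor normal and friction both act there and drop out).
Ladder weight 13×10 = 130 N acts at 3.5 m along the ladder; its horizontal arm is 3.5·cos58° = 1.855 m → τ = 241.2 N·m clockwise.
Window cleaner weight 55×10 = 550 N at distance d → arm d·cos58° → τ = 550·d·0.5299 clockwise.
Wall normal N at the top has arm L sinθ = 5.936 m counterclockwise, so Στ = 0 gives N·5.936 = 241.2 + 291.4·d.
ΣFy = 0 ⇒ N_floor = 680 N, so the maximum friction is μ_s·N_floor = 0.41×680 = 278.8 N. ΣFx = 0 ⇒ N_wall = f, so at the slipping point N = 278.8 N.
Substituting: 278.8×5.936 = 241.2 + 291.4·d ⇒ d = (1655 − 241.2) / 291.4 = 4.85 m.

d ≈ 4.85 m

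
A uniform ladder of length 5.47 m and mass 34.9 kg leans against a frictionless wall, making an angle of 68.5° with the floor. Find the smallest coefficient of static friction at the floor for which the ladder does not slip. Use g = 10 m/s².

Take moments about the foot of the ladder.
Ladder weight 34.9×10 = 349 N acts at 2.735 m along the ladder; its horizontal arm is 2.735·cos68.5° = 1.002 m → τ = 349.7 N·m clockwise.
Wall normal N acts horizontally at the top; its moment arm is the height L sinθ = 5.47·sin68.5° = 5.089 m, counterclockwise.
Balancing moments: N × 5.089 = 349.7, giving N = 68.72 N.
ΣFx = 0 ⇒ f = N_wall = 68.72 N. ΣFy = 0 ⇒ N_floor = 349 N.
μ_min = f / N_floor = 68.72 / 349 = 0.197.

μ_min ≈ 0.197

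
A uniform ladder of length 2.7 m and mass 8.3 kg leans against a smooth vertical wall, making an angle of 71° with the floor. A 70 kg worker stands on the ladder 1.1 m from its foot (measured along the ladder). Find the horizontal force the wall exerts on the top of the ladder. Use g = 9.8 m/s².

N_wall ≈ 110 N

Take moments about the foot of the ladder.
Ladder weight 8.3×9.8 = 81.34 N acts at 1.35 m along the ladder; its horizontal arm is 1.35·cos71° = 0.4395 m → τ = 35.75 N·m clockwise.
Worker: 70×9.8 = 686 N at 1.1 m → arm 0.3581 m → τ = 245.7 N·m clockwise.
Wall normal N acts horizontally at the top; its moment arm is the height L sinθ = 2.7·sin71° = 2.553 m, counterclockwise.
Setting net torque to zero: N × 2.553 = 281.4 → N = 110 N.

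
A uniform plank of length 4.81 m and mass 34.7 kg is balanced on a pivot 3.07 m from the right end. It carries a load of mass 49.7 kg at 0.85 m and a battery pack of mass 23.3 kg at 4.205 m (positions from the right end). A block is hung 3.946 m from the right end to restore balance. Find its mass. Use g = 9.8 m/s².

m ≈ 122 kg

Taking torques about the pivot (at 3.07 m from the right end):
Beam weight: 34.7 × 9.8 = 340.1 N down at 2.405 m → arm 0.665 m, τ = 340.1 × 0.665 = 226.2 N·m clockwise.
Load: 49.7 × 9.8 = 487.1 N down at 0.85 m → arm 2.22 m, τ = 487.1 × 2.22 = 1081 N·m clockwise.
Battery pack: 23.3 × 9.8 = 228.3 N down at 4.205 m → arm 1.135 m, τ = 228.3 × 1.135 = 259.1 N·m counterclockwise.
Net moment of known loads = 1048 N·m clockwise.
An unknown mass m at 3.946 m has arm 0.876 m; its moment is m·g·0.876 counterclockwise.
Setting net torque to zero: m × 9.8 × 0.876 = 1048 → m = 1048 / (9.8 × 0.876) = 122 kg.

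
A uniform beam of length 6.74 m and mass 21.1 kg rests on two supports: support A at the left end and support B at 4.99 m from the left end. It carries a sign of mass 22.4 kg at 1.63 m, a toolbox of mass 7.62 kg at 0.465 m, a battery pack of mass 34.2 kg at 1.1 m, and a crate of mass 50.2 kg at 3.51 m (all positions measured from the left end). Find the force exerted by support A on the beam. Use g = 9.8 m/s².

Choose support B as the axis so its reaction then has zero moment arm.
Beam weight: 21.1 × 9.8 = 206.8 N down at 3.37 m → arm 1.62 m, τ = 206.8 × 1.62 = 335 N·m counterclockwise.
Sign: 22.4 × 9.8 = 219.5 N down at 1.63 m → arm 3.36 m, τ = 219.5 × 3.36 = 737.5 N·m counterclockwise.
Toolbox: 7.62 × 9.8 = 74.68 N down at 0.465 m → arm 4.525 m, τ = 74.68 × 4.525 = 337.9 N·m counterclockwise.
Battery pack: 34.2 × 9.8 = 335.2 N down at 1.1 m → arm 3.89 m, τ = 335.2 × 3.89 = 1304 N·m counterclockwise.
Crate: 50.2 × 9.8 = 492 N down at 3.51 m → arm 1.48 m, τ = 492 × 1.48 = 728.2 N·m counterclockwise.
Net load moment about support B = 3443 N·m counterclockwise.
Reaction R at support A is upward at 0 m, arm 4.99 m → moment R × 4.99 clockwise.
Balancing moments: R × 4.99 = 3443, giving R = 690 N.

R_A ≈ 690 N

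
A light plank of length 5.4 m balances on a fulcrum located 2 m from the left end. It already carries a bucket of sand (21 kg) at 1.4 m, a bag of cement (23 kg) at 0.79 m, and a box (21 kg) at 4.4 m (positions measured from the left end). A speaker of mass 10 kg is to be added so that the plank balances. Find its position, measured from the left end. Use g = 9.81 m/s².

Sum moments about the fulcrum (at 2 m from the left end) (the support reaction has zero arm there).
Bucket of sand: 21 × 9.81 = 206 N down at 1.4 m → arm 0.6 m, τ = 206 × 0.6 = 123.6 N·m counterclockwise.
Bag of cement: 23 × 9.81 = 225.6 N down at 0.79 m → arm 1.21 m, τ = 225.6 × 1.21 = 273 N·m counterclockwise.
Box: 21 × 9.81 = 206 N down at 4.4 m → arm 2.4 m, τ = 206 × 2.4 = 494.4 N·m clockwise.
Net moment of existing loads = 97.8 N·m clockwise.
The speaker weighs 10 × 9.81 = 98.1 N and must supply an equal counterclockwise moment, so its lever arm about the fulcrum is 97.8 / 98.1 = 0.997 m.
That puts it at 2 − 0.997 = 1 m from the left end.

x ≈ 1 m from the left end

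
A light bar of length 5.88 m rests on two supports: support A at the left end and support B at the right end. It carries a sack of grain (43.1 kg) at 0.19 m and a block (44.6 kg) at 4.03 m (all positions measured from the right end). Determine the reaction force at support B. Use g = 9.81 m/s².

About support A:
Sack of grain: 43.1 × 9.81 = 422.8 N down at 0.19 m → arm 5.69 m, τ = 422.8 × 5.69 = 2406 N·m clockwise.
Block: 44.6 × 9.81 = 437.5 N down at 4.03 m → arm 1.85 m, τ = 437.5 × 1.85 = 809.4 N·m clockwise.
Net load moment about support A = 3215 N·m clockwise.
Reaction R at support B is upward at 0 m, arm 5.88 m → moment R × 5.88 counterclockwise.
Setting net torque to zero: R × 5.88 = 3215 → R = 547 N.

R_B ≈ 547 N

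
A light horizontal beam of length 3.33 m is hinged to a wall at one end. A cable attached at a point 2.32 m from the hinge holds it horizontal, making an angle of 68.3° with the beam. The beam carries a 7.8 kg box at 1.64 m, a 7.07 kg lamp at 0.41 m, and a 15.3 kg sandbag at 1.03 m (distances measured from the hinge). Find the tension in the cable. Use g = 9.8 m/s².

Sum moments about the hinge (the unknown hinge reaction has zero arm there).
Box: 7.8 × 9.8 = 76.44 N down at 1.64 m → arm 1.64 m, τ = 76.44 × 1.64 = 125.4 N·m clockwise.
Lamp: 7.07 × 9.8 = 69.29 N down at 0.41 m → arm 0.41 m, τ = 69.29 × 0.41 = 28.41 N·m clockwise.
Sandbag: 15.3 × 9.8 = 149.9 N down at 1.03 m → arm 1.03 m, τ = 149.9 × 1.03 = 154.4 N·m clockwise.
Total clockwise load moment = 308.2 N·m.
The cable tension T acts at 2.32 m; only its component perpendicular to the beam, T sinθ, produces torque. sin 68.3° = 0.9291.
Balancing moments: T × 2.32 × 0.9291 = 308.2, giving T = 308.2 / 2.156 = 143 N.

T ≈ 143 N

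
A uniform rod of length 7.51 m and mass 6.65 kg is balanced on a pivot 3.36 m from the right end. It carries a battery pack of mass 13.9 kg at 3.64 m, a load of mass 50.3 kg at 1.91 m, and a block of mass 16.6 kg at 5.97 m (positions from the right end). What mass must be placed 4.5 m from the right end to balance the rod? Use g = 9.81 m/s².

Take moments about the pivot (at 3.36 m from the right end).
Beam weight: 6.65 × 9.81 = 65.24 N down at 3.755 m → arm 0.395 m, τ = 65.24 × 0.395 = 25.77 N·m counterclockwise.
Battery pack: 13.9 × 9.81 = 136.4 N down at 3.64 m → arm 0.28 m, τ = 136.4 × 0.28 = 38.19 N·m counterclockwise.
Load: 50.3 × 9.81 = 493.4 N down at 1.91 m → arm 1.45 m, τ = 493.4 × 1.45 = 715.4 N·m clockwise.
Block: 16.6 × 9.81 = 162.8 N down at 5.97 m → arm 2.61 m, τ = 162.8 × 2.61 = 424.9 N·m counterclockwise.
Net moment of known loads = 226.5 N·m clockwise.
An unknown mass m at 4.5 m has arm 1.14 m; its moment is m·g·1.14 counterclockwise.
Balancing moments: m × 9.81 × 1.14 = 226.5, giving m = 226.5 / (9.81 × 1.14) = 20.3 kg.

m ≈ 20.3 kg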